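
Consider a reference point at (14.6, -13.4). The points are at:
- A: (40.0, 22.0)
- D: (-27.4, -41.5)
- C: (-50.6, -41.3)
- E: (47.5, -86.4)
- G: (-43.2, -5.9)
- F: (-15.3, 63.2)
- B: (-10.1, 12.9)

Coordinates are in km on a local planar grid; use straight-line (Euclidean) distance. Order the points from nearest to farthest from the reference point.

B, A, D, G, C, E, F

Distance from the reference point at (14.6, -13.4) to each:
B (-10.1, 12.9): 36.1 km
A (40.0, 22.0): 43.6 km
D (-27.4, -41.5): 50.5 km
G (-43.2, -5.9): 58.3 km
C (-50.6, -41.3): 70.9 km
E (47.5, -86.4): 80.1 km
F (-15.3, 63.2): 82.2 km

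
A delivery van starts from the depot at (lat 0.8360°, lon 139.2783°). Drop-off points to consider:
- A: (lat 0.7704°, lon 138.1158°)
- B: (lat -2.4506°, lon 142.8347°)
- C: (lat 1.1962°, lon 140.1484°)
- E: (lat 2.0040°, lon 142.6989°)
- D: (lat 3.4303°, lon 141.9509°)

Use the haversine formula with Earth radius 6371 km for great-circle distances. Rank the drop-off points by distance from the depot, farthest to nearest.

B, D, E, A, C

Distances from the depot:
B (lat -2.4506°, lon 142.8347°): 538.4 km
D (lat 3.4303°, lon 141.9509°): 414.0 km
E (lat 2.0040°, lon 142.6989°): 401.8 km
A (lat 0.7704°, lon 138.1158°): 129.5 km
C (lat 1.1962°, lon 140.1484°): 104.7 km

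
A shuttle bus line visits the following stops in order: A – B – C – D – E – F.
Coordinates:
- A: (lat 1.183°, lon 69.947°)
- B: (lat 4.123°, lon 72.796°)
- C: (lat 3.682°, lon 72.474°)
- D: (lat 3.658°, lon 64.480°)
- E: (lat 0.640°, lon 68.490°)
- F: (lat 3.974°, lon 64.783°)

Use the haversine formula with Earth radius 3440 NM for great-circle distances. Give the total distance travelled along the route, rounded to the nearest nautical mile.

1358 NM

Leg distances:
A→B: 245.7 NM  (cumulative 245.7 NM)
B→C: 32.8 NM  (cumulative 278.4 NM)
C→D: 479.0 NM  (cumulative 757.4 NM)
D→E: 301.2 NM  (cumulative 1058.6 NM)
E→F: 299.2 NM  (cumulative 1357.7 NM)
Total route length ≈ 1358 NM.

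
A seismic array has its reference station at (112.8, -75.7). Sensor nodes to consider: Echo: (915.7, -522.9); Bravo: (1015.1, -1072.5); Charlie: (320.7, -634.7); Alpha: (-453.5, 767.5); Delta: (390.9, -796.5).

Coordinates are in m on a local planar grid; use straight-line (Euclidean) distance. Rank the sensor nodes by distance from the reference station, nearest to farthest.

Charlie, Delta, Echo, Alpha, Bravo

Distance from the reference station at (112.8, -75.7) to each:
Charlie (320.7, -634.7): 596.4 m
Delta (390.9, -796.5): 772.6 m
Echo (915.7, -522.9): 919.0 m
Alpha (-453.5, 767.5): 1015.7 m
Bravo (1015.1, -1072.5): 1344.5 m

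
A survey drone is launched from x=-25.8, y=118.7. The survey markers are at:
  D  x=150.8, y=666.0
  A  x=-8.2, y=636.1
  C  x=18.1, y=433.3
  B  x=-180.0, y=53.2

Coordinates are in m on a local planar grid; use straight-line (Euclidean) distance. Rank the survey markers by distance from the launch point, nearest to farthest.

Distance from the launch point at x=-25.8, y=118.7 to each:
B x=-180.0, y=53.2: 167.5 m
C x=18.1, y=433.3: 317.6 m
A x=-8.2, y=636.1: 517.7 m
D x=150.8, y=666.0: 575.1 m

B, C, A, D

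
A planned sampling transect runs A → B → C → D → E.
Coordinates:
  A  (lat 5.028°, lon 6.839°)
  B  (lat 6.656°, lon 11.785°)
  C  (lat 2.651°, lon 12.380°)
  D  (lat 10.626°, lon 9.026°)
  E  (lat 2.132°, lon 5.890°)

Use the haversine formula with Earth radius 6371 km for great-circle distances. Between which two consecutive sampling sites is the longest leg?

D–E

Leg distances:
A→B: 576.3 km
B→C: 450.2 km
C→D: 960.9 km
D→E: 1005.9 km
The longest leg is D–E at 1005.9 km.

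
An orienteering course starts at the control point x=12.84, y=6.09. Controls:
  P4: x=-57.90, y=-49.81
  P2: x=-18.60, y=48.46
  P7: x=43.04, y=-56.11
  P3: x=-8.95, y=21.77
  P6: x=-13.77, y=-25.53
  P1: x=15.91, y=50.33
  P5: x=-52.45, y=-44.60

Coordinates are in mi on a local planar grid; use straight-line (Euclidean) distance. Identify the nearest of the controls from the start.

Distances from the start (x=12.84, y=6.09):
P3: 26.8 mi
P6: 41.3 mi
P1: 44.3 mi
P2: 52.8 mi
P7: 69.1 mi
P5: 82.7 mi
P4: 90.2 mi
The nearest is P3 at 26.8 mi.

P3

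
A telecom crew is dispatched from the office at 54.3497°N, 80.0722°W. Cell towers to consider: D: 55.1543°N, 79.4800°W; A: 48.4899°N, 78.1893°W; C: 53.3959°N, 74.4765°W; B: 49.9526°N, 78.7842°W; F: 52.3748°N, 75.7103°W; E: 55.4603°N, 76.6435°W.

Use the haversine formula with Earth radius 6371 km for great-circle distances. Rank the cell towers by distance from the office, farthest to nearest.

Computing each great-circle distance from 54.3497°N, 80.0722°W:
A 48.4899°N, 78.1893°W: 664.5 km
B 49.9526°N, 78.7842°W: 496.7 km
C 53.3959°N, 74.4765°W: 381.7 km
F 52.3748°N, 75.7103°W: 363.2 km
E 55.4603°N, 76.6435°W: 251.5 km
D 55.1543°N, 79.4800°W: 97.2 km

A, B, C, F, E, D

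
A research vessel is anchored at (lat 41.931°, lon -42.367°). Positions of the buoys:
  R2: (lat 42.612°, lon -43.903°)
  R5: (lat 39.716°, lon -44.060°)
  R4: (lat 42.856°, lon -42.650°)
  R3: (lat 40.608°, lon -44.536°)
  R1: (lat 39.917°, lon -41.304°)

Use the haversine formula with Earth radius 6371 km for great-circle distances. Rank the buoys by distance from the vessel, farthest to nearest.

R5, R1, R3, R2, R4

Computing each great-circle distance from (lat 41.931°, lon -42.367°):
R5 (lat 39.716°, lon -44.060°): 284.5 km
R1 (lat 39.917°, lon -41.304°): 241.1 km
R3 (lat 40.608°, lon -44.536°): 233.4 km
R2 (lat 42.612°, lon -43.903°): 147.3 km
R4 (lat 42.856°, lon -42.650°): 105.4 km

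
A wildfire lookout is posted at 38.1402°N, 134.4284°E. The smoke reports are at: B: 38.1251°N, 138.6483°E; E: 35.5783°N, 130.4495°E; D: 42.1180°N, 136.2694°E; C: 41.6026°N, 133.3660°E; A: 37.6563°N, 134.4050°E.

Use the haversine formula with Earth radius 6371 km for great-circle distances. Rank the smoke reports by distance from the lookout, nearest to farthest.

A, B, C, E, D

Distance from the lookout at 38.1402°N, 134.4284°E to each:
A 37.6563°N, 134.4050°E: 53.8 km
B 38.1251°N, 138.6483°E: 369.1 km
C 41.6026°N, 133.3660°E: 395.5 km
E 35.5783°N, 130.4495°E: 454.3 km
D 42.1180°N, 136.2694°E: 469.2 km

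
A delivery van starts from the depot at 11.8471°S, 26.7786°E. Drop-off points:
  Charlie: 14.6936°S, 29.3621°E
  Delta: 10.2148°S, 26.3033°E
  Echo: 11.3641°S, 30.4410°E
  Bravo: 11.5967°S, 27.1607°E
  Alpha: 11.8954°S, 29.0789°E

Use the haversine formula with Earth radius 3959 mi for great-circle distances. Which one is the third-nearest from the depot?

Alpha

Distance to each, sorted:
Bravo: 31.1 mi
Delta: 117.3 mi
Alpha: 155.6 mi
Echo: 250.1 mi
Charlie: 262.4 mi
The third-nearest is Alpha at 155.6 mi.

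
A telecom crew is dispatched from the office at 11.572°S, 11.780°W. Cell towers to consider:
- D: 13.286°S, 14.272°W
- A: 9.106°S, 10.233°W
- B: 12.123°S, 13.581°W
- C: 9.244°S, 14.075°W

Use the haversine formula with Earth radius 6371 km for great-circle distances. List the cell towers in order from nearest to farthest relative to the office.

B, A, D, C

Distances from the office:
B 12.123°S, 13.581°W: 205.3 km
A 9.106°S, 10.233°W: 322.2 km
D 13.286°S, 14.272°W: 331.0 km
C 9.244°S, 14.075°W: 360.6 km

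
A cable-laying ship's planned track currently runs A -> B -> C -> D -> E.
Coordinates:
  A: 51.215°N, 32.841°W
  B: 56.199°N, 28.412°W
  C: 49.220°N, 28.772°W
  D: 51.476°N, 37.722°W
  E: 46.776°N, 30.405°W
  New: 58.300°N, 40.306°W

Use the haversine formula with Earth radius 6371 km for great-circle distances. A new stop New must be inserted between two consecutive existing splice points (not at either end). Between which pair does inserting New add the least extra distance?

between A and B

Added distance for inserting New between each consecutive pair:
A–B: 1046.4 km
B–C: 1234.1 km
C–D: 1353.2 km
D–E: 1473.4 km
Smallest added distance is 1046.4 km, inserting between A and B.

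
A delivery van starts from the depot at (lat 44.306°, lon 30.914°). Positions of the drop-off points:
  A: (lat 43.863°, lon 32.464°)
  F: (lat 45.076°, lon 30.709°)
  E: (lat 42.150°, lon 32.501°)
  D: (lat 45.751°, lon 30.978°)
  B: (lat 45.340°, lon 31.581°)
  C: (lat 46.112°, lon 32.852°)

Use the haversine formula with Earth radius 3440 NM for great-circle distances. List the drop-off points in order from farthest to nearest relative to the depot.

Distance from the depot at (lat 44.306°, lon 30.914°) to each:
E (lat 42.150°, lon 32.501°): 146.9 NM
C (lat 46.112°, lon 32.852°): 135.9 NM
D (lat 45.751°, lon 30.978°): 86.8 NM
A (lat 43.863°, lon 32.464°): 71.9 NM
B (lat 45.340°, lon 31.581°): 68.3 NM
F (lat 45.076°, lon 30.709°): 47.1 NM

E, C, D, A, B, F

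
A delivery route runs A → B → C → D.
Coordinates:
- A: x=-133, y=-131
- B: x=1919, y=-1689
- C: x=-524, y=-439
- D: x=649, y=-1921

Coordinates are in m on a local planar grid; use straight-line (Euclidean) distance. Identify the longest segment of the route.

B–C

Leg distances:
A→B: 2576.4 m
B→C: 2744.2 m
C→D: 1890.0 m
The longest leg is B–C at 2744.2 m.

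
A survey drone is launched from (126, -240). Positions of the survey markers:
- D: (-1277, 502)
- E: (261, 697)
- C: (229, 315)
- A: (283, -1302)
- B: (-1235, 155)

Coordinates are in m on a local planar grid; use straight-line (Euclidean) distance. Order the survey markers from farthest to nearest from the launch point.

D, B, A, E, C

Distance from the launch point at (126, -240) to each:
D (-1277, 502): 1587.1 m
B (-1235, 155): 1417.2 m
A (283, -1302): 1073.5 m
E (261, 697): 946.7 m
C (229, 315): 564.5 m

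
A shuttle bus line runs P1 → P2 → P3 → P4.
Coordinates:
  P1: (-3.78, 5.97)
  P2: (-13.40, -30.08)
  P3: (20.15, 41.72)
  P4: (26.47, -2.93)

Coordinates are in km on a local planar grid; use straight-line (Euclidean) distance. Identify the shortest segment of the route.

P1–P2

Leg distances:
P1→P2: 37.3 km
P2→P3: 79.3 km
P3→P4: 45.1 km
The shortest leg is P1–P2 at 37.3 km.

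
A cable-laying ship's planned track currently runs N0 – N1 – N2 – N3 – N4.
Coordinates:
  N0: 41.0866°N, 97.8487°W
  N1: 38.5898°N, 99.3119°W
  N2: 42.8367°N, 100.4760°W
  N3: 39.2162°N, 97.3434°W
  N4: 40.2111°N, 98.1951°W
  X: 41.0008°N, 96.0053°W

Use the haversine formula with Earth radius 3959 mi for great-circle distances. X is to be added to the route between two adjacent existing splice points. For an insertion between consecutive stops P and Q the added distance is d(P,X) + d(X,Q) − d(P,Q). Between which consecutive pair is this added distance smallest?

Added distance for inserting X between each consecutive pair:
N0–N1: 149.0 mi
N1–N2: 204.8 mi
N2–N3: 105.9 mi
N3–N4: 187.0 mi
Smallest added distance is 105.9 mi, inserting between N2 and N3.

between N2 and N3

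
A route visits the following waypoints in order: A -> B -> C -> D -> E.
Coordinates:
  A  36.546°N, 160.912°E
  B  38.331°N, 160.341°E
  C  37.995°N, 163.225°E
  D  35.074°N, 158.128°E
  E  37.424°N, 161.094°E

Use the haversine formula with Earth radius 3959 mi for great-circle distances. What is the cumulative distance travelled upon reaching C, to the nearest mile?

286 mi

Leg distances:
A→B: 127.3 mi  (cumulative 127.3 mi)
B→C: 158.4 mi  (cumulative 285.6 mi)
Cumulative distance at C ≈ 286 mi.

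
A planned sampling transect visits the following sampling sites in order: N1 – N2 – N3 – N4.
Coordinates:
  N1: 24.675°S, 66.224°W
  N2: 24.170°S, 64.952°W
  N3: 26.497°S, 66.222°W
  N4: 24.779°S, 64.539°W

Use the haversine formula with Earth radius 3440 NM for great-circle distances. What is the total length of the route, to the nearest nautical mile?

Leg distances:
N1→N2: 75.9 NM  (cumulative 75.9 NM)
N2→N3: 155.8 NM  (cumulative 231.6 NM)
N3→N4: 137.6 NM  (cumulative 369.3 NM)
Total route length ≈ 369 NM.

369 NM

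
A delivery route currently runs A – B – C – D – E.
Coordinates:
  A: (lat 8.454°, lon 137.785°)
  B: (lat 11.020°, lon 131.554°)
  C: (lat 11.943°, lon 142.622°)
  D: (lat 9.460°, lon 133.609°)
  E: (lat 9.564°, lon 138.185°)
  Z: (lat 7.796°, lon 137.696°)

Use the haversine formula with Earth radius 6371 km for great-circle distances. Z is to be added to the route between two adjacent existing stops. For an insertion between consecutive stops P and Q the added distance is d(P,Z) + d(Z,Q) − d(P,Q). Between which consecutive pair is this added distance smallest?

between A and B

Added distance for inserting Z between each consecutive pair:
A–B: 96.9 km
B–C: 262.5 km
C–D: 173.0 km
D–E: 187.7 km
Smallest added distance is 96.9 km, inserting between A and B.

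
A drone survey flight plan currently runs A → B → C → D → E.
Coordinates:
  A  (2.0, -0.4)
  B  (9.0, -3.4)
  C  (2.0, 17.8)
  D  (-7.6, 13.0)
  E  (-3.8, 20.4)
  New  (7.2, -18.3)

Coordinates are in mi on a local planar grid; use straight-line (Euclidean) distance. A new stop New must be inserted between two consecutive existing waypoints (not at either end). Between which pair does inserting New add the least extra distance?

Added distance for inserting New between each consecutive pair:
A–B: 26.0 mi
B–C: 29.2 mi
C–D: 60.4 mi
D–E: 66.5 mi
Smallest added distance is 26.0 mi, inserting between A and B.

between A and B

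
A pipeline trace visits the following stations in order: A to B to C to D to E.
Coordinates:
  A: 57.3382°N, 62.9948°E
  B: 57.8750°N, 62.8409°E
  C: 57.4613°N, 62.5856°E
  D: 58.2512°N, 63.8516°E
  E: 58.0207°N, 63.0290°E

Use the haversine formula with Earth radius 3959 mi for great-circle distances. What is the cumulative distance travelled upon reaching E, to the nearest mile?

Leg distances:
A→B: 37.5 mi  (cumulative 37.5 mi)
B→C: 30.1 mi  (cumulative 67.6 mi)
C→D: 71.7 mi  (cumulative 139.4 mi)
D→E: 34.0 mi  (cumulative 173.3 mi)
Cumulative distance at E ≈ 173 mi.

173 mi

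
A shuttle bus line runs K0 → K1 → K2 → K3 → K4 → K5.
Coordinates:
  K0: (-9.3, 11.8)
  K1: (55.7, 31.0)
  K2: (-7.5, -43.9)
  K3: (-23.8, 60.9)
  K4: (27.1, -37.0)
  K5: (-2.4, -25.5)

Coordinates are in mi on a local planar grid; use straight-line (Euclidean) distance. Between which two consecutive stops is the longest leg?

Leg distances:
K0→K1: 67.8 mi
K1→K2: 98.0 mi
K2→K3: 106.1 mi
K3→K4: 110.3 mi
K4→K5: 31.7 mi
The longest leg is K3–K4 at 110.3 mi.

K3–K4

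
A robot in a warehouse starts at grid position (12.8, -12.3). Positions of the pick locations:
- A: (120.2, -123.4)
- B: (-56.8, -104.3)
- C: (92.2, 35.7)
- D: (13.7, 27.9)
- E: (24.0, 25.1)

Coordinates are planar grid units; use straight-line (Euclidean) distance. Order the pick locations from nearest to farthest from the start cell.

Distances from the start cell:
E (24.0, 25.1): 39.0
D (13.7, 27.9): 40.2
C (92.2, 35.7): 92.8
B (-56.8, -104.3): 115.4
A (120.2, -123.4): 154.5

E, D, C, B, A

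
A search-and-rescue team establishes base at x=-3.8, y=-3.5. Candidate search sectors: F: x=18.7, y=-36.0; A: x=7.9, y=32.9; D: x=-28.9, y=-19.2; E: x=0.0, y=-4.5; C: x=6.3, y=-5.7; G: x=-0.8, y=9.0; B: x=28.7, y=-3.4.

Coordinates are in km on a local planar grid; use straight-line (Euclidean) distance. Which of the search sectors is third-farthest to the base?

Distances from the base (x=-3.8, y=-3.5):
F: 39.5 km
A: 38.2 km
B: 32.5 km
D: 29.6 km
G: 12.9 km
C: 10.3 km
E: 3.9 km
The third-farthest is B at 32.5 km.

B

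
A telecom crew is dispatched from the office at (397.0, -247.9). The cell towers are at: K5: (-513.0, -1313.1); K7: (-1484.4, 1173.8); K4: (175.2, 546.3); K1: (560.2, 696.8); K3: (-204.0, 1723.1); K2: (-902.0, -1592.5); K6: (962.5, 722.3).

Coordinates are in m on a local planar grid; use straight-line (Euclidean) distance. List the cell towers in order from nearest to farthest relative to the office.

K4, K1, K6, K5, K2, K3, K7

Distances from the office:
K4 (175.2, 546.3): 824.6 m
K1 (560.2, 696.8): 958.7 m
K6 (962.5, 722.3): 1123.0 m
K5 (-513.0, -1313.1): 1401.0 m
K2 (-902.0, -1592.5): 1869.6 m
K3 (-204.0, 1723.1): 2060.6 m
K7 (-1484.4, 1173.8): 2358.2 m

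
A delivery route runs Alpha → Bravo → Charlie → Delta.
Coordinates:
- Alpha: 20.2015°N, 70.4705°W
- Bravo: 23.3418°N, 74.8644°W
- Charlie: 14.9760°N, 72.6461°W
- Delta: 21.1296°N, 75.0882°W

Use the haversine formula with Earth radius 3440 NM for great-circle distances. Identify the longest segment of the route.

Leg distances:
Alpha→Bravo: 309.1 NM
Bravo→Charlie: 517.8 NM
Charlie→Delta: 394.9 NM
The longest leg is Bravo–Charlie at 517.8 NM.

Bravo–Charlie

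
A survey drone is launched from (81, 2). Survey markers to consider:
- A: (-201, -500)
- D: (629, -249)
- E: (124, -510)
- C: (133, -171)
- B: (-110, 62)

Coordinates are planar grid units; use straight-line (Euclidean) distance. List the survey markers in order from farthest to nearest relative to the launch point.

D, A, E, B, C

Computing each straight-line distance from (81, 2):
D (629, -249): 602.7
A (-201, -500): 575.8
E (124, -510): 513.8
B (-110, 62): 200.2
C (133, -171): 180.6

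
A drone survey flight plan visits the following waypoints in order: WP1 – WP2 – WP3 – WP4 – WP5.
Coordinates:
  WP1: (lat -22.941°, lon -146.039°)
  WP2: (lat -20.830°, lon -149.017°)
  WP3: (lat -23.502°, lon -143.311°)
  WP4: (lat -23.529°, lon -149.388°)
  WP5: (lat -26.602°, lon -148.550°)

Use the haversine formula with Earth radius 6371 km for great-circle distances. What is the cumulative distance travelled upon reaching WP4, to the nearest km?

1665 km

Leg distances:
WP1→WP2: 386.6 km  (cumulative 386.6 km)
WP2→WP3: 658.3 km  (cumulative 1045.0 km)
WP3→WP4: 619.6 km  (cumulative 1664.6 km)
Cumulative distance at WP4 ≈ 1665 km.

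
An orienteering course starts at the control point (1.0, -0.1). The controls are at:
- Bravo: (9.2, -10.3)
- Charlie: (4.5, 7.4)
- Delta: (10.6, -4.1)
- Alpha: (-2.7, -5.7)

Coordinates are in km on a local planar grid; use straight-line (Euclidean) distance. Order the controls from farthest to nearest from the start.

Distances from the start:
Bravo (9.2, -10.3): 13.1 km
Delta (10.6, -4.1): 10.4 km
Charlie (4.5, 7.4): 8.3 km
Alpha (-2.7, -5.7): 6.7 km

Bravo, Delta, Charlie, Alpha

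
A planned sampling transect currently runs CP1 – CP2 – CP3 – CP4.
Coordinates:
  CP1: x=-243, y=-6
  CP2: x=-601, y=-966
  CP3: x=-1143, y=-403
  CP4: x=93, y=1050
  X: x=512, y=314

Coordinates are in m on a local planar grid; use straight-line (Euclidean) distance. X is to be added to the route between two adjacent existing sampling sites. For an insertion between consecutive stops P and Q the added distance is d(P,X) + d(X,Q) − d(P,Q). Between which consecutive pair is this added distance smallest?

Added distance for inserting X between each consecutive pair:
CP1–CP2: 1491.7 m
CP2–CP3: 2718.4 m
CP3–CP4: 743.0 m
Smallest added distance is 743.0 m, inserting between CP3 and CP4.

between CP3 and CP4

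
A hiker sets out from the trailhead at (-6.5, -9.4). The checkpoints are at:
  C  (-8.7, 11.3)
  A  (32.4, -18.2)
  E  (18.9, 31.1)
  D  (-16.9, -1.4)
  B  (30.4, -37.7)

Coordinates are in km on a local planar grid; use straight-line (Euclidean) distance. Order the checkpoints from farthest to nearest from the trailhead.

E, B, A, C, D

Distance from the trailhead at (-6.5, -9.4) to each:
E (18.9, 31.1): 47.8 km
B (30.4, -37.7): 46.5 km
A (32.4, -18.2): 39.9 km
C (-8.7, 11.3): 20.8 km
D (-16.9, -1.4): 13.1 km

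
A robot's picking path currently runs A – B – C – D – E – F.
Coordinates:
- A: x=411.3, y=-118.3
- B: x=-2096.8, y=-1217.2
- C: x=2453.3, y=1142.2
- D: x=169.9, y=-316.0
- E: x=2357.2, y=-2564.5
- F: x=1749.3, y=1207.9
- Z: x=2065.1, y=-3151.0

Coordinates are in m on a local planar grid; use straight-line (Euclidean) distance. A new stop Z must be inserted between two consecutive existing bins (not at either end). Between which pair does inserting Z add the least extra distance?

Added distance for inserting Z between each consecutive pair:
A–B: 5305.3 m
B–C: 3774.5 m
C–D: 5011.6 m
D–E: 928.5 m
E–F: 1204.5 m
Smallest added distance is 928.5 m, inserting between D and E.

between D and E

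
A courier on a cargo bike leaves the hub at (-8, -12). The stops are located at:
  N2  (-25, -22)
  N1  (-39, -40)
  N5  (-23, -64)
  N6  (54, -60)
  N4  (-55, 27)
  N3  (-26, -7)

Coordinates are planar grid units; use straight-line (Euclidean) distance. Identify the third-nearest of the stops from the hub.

N1

Distance to each, sorted:
N3: 18.7
N2: 19.7
N1: 41.8
N5: 54.1
N4: 61.1
N6: 78.4
The third-nearest is N1 at 41.8.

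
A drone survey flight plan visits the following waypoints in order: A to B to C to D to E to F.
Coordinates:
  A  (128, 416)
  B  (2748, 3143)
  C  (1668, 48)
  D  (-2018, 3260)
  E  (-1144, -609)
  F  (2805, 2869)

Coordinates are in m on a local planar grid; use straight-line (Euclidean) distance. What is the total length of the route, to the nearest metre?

Leg distances:
A→B: 3781.7 m  (cumulative 3781.7 m)
B→C: 3278.0 m  (cumulative 7059.7 m)
C→D: 4889.1 m  (cumulative 11948.8 m)
D→E: 3966.5 m  (cumulative 15915.3 m)
E→F: 5262.2 m  (cumulative 21177.5 m)
Total route length ≈ 21178 m.

21178 m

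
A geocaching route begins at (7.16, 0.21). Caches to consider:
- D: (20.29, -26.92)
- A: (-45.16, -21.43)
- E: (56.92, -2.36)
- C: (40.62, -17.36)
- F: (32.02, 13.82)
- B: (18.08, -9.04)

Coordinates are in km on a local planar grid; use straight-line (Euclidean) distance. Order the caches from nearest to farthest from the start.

Distance from the start at (7.16, 0.21) to each:
B (18.08, -9.04): 14.3 km
F (32.02, 13.82): 28.3 km
D (20.29, -26.92): 30.1 km
C (40.62, -17.36): 37.8 km
E (56.92, -2.36): 49.8 km
A (-45.16, -21.43): 56.6 km

B, F, D, C, E, A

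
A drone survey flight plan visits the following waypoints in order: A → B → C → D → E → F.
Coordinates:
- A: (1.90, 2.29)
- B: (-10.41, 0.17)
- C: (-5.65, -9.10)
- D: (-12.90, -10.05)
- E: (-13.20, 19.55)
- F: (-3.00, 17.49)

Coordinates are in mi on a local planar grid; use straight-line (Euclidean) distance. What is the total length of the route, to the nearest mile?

70 mi

Leg distances:
A→B: 12.5 mi  (cumulative 12.5 mi)
B→C: 10.4 mi  (cumulative 22.9 mi)
C→D: 7.3 mi  (cumulative 30.2 mi)
D→E: 29.6 mi  (cumulative 59.8 mi)
E→F: 10.4 mi  (cumulative 70.2 mi)
Total route length ≈ 70 mi.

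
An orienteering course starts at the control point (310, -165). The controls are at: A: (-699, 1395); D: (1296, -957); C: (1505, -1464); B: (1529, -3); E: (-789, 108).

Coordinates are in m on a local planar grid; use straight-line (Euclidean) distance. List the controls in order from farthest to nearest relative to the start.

A, C, D, B, E

Computing each straight-line distance from (310, -165):
A (-699, 1395): 1857.9 m
C (1505, -1464): 1765.1 m
D (1296, -957): 1264.7 m
B (1529, -3): 1229.7 m
E (-789, 108): 1132.4 m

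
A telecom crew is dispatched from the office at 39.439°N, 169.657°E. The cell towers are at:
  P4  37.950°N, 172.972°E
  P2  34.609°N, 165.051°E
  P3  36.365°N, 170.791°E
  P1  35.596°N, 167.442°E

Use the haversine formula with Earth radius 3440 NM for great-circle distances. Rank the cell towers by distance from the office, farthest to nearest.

Distance from the office at 39.439°N, 169.657°E to each:
P2 34.609°N, 165.051°E: 364.4 NM
P1 35.596°N, 167.442°E: 253.7 NM
P3 36.365°N, 170.791°E: 192.2 NM
P4 37.950°N, 172.972°E: 179.2 NM

P2, P1, P3, P4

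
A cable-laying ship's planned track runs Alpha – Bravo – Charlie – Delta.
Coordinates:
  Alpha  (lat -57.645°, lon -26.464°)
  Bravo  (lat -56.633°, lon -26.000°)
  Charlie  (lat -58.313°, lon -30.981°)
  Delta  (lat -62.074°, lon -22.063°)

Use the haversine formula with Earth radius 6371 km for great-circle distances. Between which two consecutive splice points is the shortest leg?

Alpha–Bravo

Leg distances:
Alpha→Bravo: 116.0 km
Bravo→Charlie: 351.4 km
Charlie→Delta: 645.5 km
The shortest leg is Alpha–Bravo at 116.0 km.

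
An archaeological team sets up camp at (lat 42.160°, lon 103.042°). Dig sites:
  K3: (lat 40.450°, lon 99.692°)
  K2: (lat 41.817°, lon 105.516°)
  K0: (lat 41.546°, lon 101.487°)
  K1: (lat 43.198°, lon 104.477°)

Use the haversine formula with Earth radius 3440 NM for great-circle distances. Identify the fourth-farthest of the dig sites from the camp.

K0

Distances from the camp ((lat 42.160°, lon 103.042°)):
K3: 182.6 NM
K2: 112.3 NM
K1: 88.9 NM
K0: 78.7 NM
The fourth-farthest is K0 at 78.7 NM.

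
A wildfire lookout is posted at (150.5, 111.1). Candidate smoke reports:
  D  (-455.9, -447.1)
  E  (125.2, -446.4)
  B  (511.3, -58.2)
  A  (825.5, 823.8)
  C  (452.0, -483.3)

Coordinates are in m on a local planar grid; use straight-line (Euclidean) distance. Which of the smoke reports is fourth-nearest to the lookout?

Distances from the lookout ((150.5, 111.1)):
B: 398.5 m
E: 558.1 m
C: 666.5 m
D: 824.2 m
A: 981.6 m
The fourth-nearest is D at 824.2 m.

D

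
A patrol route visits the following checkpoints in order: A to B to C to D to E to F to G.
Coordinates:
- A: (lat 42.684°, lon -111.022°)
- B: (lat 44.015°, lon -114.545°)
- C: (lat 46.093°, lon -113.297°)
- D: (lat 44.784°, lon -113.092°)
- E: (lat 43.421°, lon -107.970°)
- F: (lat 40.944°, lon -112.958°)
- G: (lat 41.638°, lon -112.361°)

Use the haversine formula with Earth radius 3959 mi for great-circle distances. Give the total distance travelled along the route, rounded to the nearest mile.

1082 mi

Leg distances:
A→B: 199.5 mi  (cumulative 199.5 mi)
B→C: 156.0 mi  (cumulative 355.4 mi)
C→D: 91.0 mi  (cumulative 446.4 mi)
D→E: 271.0 mi  (cumulative 717.4 mi)
E→F: 307.4 mi  (cumulative 1024.8 mi)
F→G: 57.1 mi  (cumulative 1081.8 mi)
Total route length ≈ 1082 mi.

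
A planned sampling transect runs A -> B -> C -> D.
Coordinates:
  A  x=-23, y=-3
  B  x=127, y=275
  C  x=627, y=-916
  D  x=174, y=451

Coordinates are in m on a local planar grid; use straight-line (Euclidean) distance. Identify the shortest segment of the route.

Leg distances:
A→B: 315.9 m
B→C: 1291.7 m
C→D: 1440.1 m
The shortest leg is A–B at 315.9 m.

A–B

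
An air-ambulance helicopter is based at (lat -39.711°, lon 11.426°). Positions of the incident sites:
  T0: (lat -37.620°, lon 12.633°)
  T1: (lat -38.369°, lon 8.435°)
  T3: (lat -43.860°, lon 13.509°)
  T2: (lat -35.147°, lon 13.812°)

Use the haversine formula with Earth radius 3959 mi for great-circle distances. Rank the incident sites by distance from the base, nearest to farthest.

Computing each great-circle distance from (lat -39.711°, lon 11.426°):
T0 (lat -37.620°, lon 12.633°): 158.5 mi
T1 (lat -38.369°, lon 8.435°): 185.4 mi
T3 (lat -43.860°, lon 13.509°): 306.1 mi
T2 (lat -35.147°, lon 13.812°): 341.4 mi

T0, T1, T3, T2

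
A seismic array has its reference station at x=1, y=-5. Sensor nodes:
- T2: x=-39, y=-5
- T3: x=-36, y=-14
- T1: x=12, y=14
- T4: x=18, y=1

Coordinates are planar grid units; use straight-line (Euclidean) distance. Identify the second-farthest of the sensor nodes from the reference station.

T3

Distance to each, sorted:
T2: 40.0
T3: 38.1
T1: 22.0
T4: 18.0
The second-farthest is T3 at 38.1.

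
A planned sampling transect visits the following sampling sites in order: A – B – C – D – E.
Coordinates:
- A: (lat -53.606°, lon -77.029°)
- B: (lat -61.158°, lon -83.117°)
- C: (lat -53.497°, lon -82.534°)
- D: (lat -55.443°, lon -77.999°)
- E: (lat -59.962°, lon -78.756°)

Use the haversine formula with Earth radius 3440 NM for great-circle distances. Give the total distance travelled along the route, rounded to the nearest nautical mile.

Leg distances:
A→B: 493.9 NM  (cumulative 493.9 NM)
B→C: 460.3 NM  (cumulative 954.2 NM)
C→D: 196.6 NM  (cumulative 1150.8 NM)
D→E: 272.4 NM  (cumulative 1423.2 NM)
Total route length ≈ 1423 NM.

1423 NM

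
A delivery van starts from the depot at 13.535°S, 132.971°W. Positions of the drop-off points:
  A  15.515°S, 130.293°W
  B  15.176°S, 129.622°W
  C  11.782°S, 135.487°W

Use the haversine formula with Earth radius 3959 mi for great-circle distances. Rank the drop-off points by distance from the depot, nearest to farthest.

Distance from the depot at 13.535°S, 132.971°W to each:
C 11.782°S, 135.487°W: 208.4 mi
A 15.515°S, 130.293°W: 225.4 mi
B 15.176°S, 129.622°W: 251.2 mi

C, A, B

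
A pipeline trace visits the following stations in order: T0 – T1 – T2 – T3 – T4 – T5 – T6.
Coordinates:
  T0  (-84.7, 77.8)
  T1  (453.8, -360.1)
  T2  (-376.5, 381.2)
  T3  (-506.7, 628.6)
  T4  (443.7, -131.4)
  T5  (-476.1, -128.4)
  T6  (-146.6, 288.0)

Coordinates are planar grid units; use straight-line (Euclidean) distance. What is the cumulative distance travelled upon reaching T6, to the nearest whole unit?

Leg distances:
T0→T1: 694.1  (cumulative 694.1)
T1→T2: 1113.1  (cumulative 1807.1)
T2→T3: 279.6  (cumulative 2086.7)
T3→T4: 1216.9  (cumulative 3303.6)
T4→T5: 919.8  (cumulative 4223.4)
T5→T6: 531.0  (cumulative 4754.4)
Cumulative distance at T6 ≈ 4754.

4754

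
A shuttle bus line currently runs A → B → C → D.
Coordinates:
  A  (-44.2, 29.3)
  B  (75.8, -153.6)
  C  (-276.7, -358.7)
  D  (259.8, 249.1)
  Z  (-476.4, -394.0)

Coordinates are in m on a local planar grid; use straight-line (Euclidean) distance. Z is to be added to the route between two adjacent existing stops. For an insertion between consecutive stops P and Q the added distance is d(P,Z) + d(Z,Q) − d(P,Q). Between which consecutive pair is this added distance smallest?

between C and D

Added distance for inserting Z between each consecutive pair:
A–B: 988.5 m
B–C: 397.2 m
C–D: 369.6 m
Smallest added distance is 369.6 m, inserting between C and D.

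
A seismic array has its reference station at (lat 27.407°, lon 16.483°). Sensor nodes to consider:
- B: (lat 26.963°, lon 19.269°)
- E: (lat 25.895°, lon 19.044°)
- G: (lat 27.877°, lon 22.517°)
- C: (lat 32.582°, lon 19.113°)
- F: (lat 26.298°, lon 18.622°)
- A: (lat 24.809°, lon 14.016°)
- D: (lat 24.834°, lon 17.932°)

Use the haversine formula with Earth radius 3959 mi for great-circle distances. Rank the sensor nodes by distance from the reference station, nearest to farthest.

F, B, E, D, A, G, C

Distance from the reference station at (lat 27.407°, lon 16.483°) to each:
F (lat 26.298°, lon 18.622°): 152.5 mi
B (lat 26.963°, lon 19.269°): 174.0 mi
E (lat 25.895°, lon 19.044°): 189.5 mi
D (lat 24.834°, lon 17.932°): 199.2 mi
A (lat 24.809°, lon 14.016°): 235.9 mi
G (lat 27.877°, lon 22.517°): 370.7 mi
C (lat 32.582°, lon 19.113°): 390.6 mi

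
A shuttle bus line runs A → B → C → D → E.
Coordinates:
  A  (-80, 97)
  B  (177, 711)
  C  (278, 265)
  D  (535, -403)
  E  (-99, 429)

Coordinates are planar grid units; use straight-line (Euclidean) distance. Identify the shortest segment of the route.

Leg distances:
A→B: 665.6
B→C: 457.3
C→D: 715.7
D→E: 1046.0
The shortest leg is B–C at 457.3.

B–C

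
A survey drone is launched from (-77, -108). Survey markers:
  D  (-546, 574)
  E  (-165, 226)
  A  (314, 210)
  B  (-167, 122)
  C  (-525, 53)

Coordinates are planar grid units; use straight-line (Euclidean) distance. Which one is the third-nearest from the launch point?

C

Distance to each, sorted:
B: 247.0
E: 345.4
C: 476.1
A: 504.0
D: 827.7
The third-nearest is C at 476.1.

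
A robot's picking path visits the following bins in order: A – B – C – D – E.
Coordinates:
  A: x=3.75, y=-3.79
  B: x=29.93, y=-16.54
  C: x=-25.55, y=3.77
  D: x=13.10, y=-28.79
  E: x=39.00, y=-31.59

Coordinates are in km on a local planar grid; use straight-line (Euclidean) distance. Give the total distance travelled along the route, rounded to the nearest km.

165 km

Leg distances:
A→B: 29.1 km  (cumulative 29.1 km)
B→C: 59.1 km  (cumulative 88.2 km)
C→D: 50.5 km  (cumulative 138.7 km)
D→E: 26.1 km  (cumulative 164.8 km)
Total route length ≈ 165 km.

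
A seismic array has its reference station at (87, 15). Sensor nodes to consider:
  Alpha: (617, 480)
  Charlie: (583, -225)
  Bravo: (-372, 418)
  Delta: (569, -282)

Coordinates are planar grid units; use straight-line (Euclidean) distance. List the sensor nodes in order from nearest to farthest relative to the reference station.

Charlie, Delta, Bravo, Alpha

Distances from the reference station:
Charlie (583, -225): 551.0
Delta (569, -282): 566.2
Bravo (-372, 418): 610.8
Alpha (617, 480): 705.1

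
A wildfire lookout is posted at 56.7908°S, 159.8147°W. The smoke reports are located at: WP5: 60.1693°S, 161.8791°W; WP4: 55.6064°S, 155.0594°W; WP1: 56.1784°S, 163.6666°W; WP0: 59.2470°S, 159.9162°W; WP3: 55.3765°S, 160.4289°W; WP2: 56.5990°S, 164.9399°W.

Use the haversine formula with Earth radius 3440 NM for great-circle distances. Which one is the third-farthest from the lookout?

Distances from the lookout (56.7908°S, 159.8147°W):
WP5: 212.9 NM
WP4: 174.0 NM
WP2: 169.3 NM
WP0: 147.5 NM
WP1: 132.9 NM
WP3: 87.4 NM
The third-farthest is WP2 at 169.3 NM.

WP2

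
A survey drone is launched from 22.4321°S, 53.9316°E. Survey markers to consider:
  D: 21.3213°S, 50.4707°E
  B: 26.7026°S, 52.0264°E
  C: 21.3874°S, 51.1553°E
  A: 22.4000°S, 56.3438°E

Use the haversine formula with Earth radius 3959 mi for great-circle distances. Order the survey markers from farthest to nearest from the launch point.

B, D, C, A

Distance from the launch point at 22.4321°S, 53.9316°E to each:
B 26.7026°S, 52.0264°E: 318.4 mi
D 21.3213°S, 50.4707°E: 234.8 mi
C 21.3874°S, 51.1553°E: 192.1 mi
A 22.4000°S, 56.3438°E: 154.1 mi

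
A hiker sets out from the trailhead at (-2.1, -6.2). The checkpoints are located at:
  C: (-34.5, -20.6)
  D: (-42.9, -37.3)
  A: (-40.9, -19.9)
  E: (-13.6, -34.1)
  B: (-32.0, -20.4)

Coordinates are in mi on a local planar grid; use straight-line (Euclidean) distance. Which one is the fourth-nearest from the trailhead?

Distance to each, sorted:
E: 30.2 mi
B: 33.1 mi
C: 35.5 mi
A: 41.1 mi
D: 51.3 mi
The fourth-nearest is A at 41.1 mi.

A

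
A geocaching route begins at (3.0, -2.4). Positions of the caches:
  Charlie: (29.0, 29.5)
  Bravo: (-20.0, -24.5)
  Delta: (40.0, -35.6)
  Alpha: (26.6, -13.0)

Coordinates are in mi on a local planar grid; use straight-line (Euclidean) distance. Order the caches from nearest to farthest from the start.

Distance from the start at (3.0, -2.4) to each:
Alpha (26.6, -13.0): 25.9 mi
Bravo (-20.0, -24.5): 31.9 mi
Charlie (29.0, 29.5): 41.2 mi
Delta (40.0, -35.6): 49.7 mi

Alpha, Bravo, Charlie, Delta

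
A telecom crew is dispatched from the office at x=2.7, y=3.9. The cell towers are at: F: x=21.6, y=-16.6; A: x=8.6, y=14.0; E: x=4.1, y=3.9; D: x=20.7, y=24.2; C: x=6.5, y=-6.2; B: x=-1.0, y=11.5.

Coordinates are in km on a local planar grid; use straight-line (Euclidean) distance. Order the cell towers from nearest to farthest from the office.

Distances from the office:
E x=4.1, y=3.9: 1.4 km
B x=-1.0, y=11.5: 8.5 km
C x=6.5, y=-6.2: 10.8 km
A x=8.6, y=14.0: 11.7 km
D x=20.7, y=24.2: 27.1 km
F x=21.6, y=-16.6: 27.9 km

E, B, C, A, D, F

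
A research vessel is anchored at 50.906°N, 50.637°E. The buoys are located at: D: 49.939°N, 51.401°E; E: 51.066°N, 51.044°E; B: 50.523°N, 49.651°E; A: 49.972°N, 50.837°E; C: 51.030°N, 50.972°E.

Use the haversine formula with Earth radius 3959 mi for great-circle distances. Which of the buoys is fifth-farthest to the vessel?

Distance to each, sorted:
D: 74.8 mi
A: 65.1 mi
B: 50.6 mi
E: 20.9 mi
C: 16.9 mi
The fifth-farthest is C at 16.9 mi.

C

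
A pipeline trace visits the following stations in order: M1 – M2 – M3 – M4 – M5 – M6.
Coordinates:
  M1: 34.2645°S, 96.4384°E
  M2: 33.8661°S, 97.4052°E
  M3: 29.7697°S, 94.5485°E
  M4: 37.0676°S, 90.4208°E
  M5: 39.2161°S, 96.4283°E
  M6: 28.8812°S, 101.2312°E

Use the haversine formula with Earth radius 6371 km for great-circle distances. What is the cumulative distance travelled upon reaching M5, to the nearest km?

Leg distances:
M1→M2: 99.5 km  (cumulative 99.5 km)
M2→M3: 529.4 km  (cumulative 628.9 km)
M3→M4: 897.1 km  (cumulative 1526.0 km)
M4→M5: 577.0 km  (cumulative 2102.9 km)
Cumulative distance at M5 ≈ 2103 km.

2103 km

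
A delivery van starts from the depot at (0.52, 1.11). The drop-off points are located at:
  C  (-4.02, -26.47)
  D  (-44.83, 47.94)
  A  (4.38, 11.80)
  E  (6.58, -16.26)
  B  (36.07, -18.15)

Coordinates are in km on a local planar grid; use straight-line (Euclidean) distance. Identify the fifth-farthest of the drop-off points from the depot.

Distance to each, sorted:
D: 65.2 km
B: 40.4 km
C: 28.0 km
E: 18.4 km
A: 11.4 km
The fifth-farthest is A at 11.4 km.

A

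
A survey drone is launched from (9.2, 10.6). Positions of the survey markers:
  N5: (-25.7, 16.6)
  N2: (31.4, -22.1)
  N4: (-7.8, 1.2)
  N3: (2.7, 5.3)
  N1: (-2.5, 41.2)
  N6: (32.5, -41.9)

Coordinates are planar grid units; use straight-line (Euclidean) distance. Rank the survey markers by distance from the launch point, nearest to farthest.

Distance from the launch point at (9.2, 10.6) to each:
N3 (2.7, 5.3): 8.4
N4 (-7.8, 1.2): 19.4
N1 (-2.5, 41.2): 32.8
N5 (-25.7, 16.6): 35.4
N2 (31.4, -22.1): 39.5
N6 (32.5, -41.9): 57.4

N3, N4, N1, N5, N2, N6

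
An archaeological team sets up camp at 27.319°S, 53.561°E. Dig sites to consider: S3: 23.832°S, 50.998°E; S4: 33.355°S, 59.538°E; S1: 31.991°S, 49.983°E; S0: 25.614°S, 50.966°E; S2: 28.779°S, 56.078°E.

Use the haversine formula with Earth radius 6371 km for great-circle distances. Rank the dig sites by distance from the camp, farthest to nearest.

S4, S1, S3, S0, S2

Computing each great-circle distance from 27.319°S, 53.561°E:
S4 33.355°S, 59.538°E: 882.5 km
S1 31.991°S, 49.983°E: 623.9 km
S3 23.832°S, 50.998°E: 465.2 km
S0 25.614°S, 50.966°E: 320.4 km
S2 28.779°S, 56.078°E: 295.6 km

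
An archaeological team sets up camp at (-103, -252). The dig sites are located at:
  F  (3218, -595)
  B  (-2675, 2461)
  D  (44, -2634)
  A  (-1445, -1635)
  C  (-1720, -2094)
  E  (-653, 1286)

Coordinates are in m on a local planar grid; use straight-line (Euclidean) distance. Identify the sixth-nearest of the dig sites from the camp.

Distance to each, sorted:
E: 1633.4 m
A: 1927.1 m
D: 2386.5 m
C: 2451.1 m
F: 3338.7 m
B: 3738.4 m
The sixth-nearest is B at 3738.4 m.

B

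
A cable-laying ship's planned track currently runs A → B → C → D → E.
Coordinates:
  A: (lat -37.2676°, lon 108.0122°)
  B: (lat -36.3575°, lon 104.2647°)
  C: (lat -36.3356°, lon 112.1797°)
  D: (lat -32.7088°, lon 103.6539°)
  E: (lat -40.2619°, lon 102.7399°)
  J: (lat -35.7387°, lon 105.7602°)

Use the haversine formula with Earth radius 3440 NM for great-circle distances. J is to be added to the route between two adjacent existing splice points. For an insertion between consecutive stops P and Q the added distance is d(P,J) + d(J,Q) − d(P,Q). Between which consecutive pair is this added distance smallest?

between B and C

Added distance for inserting J between each consecutive pair:
A–B: 35.6 NM
B–C: 12.6 NM
C–D: 49.1 NM
D–E: 61.0 NM
Smallest added distance is 12.6 NM, inserting between B and C.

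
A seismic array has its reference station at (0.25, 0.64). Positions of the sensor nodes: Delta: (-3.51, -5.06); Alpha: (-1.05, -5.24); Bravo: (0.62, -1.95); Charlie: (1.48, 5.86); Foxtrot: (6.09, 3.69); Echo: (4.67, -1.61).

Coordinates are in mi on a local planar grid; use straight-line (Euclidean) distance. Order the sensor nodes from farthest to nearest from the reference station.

Computing each straight-line distance from (0.25, 0.64):
Delta (-3.51, -5.06): 6.8 mi
Foxtrot (6.09, 3.69): 6.6 mi
Alpha (-1.05, -5.24): 6.0 mi
Charlie (1.48, 5.86): 5.4 mi
Echo (4.67, -1.61): 5.0 mi
Bravo (0.62, -1.95): 2.6 mi

Delta, Foxtrot, Alpha, Charlie, Echo, Bravo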